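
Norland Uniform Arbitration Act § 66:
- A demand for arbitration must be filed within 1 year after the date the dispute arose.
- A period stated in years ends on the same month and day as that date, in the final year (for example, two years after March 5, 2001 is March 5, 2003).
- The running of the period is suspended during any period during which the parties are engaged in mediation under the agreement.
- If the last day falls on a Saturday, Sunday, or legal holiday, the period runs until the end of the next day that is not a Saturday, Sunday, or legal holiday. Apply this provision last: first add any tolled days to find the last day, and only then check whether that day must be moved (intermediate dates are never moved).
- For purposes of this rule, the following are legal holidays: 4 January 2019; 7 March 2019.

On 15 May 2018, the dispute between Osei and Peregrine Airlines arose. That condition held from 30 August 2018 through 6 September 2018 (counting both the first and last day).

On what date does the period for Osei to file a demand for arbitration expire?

May 23, 2019

1 year after 15 May 2018 is May 15, 2019.
From August 30, 2018 through September 6, 2018 inclusive is 8 days; tolling adds 8 days: May 15, 2019 + 8 days = May 23, 2019.
May 23, 2019 is a Thursday and not a legal holiday, so no extension applies.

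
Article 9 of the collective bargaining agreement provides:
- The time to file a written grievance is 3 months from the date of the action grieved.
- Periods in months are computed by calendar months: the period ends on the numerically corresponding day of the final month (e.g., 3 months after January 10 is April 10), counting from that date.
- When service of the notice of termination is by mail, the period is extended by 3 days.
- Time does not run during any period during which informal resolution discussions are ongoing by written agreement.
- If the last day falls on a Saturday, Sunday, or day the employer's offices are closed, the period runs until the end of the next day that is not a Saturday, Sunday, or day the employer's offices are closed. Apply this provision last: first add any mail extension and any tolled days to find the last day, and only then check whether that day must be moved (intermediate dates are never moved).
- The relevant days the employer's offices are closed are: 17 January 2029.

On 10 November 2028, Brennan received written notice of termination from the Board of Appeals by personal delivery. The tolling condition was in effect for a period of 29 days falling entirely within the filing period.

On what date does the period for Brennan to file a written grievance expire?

3 months after 10 November 2028 is February 10, 2029.
Service was not by mail, so no mail extension applies.
Tolling adds 29 days: February 10, 2029 + 29 days = March 11, 2029.
March 11, 2029 is Sunday. The next qualifying day is March 12, 2029.

March 12, 2029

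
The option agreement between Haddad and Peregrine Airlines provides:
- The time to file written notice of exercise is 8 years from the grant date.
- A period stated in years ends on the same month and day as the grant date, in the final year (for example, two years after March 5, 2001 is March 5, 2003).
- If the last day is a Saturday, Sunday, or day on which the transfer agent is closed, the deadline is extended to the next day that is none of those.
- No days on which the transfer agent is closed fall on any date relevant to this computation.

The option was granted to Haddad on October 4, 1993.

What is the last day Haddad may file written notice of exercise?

October 4, 2001

8 years after October 4, 1993 is October 4, 2001.
October 4, 2001 is a Thursday and not a day on which the transfer agent is closed, so no extension applies.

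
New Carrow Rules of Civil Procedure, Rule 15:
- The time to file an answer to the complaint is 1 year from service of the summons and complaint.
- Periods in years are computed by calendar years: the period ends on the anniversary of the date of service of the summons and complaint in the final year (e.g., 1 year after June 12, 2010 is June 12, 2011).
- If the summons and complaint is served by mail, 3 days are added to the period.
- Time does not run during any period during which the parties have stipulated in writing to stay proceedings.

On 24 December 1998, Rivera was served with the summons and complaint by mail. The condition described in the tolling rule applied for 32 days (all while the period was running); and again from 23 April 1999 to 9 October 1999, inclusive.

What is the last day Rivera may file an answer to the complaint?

1 year after 24 December 1998 is December 24, 1999.
Service was by mail, adding 3 days: December 24, 1999 + 3 days = December 27, 1999.
Tolling adds 32 days: December 27, 1999 + 32 days = January 28, 2000.
From April 23, 1999 through October 9, 1999 inclusive is 170 days; tolling adds 170 days: January 28, 2000 + 170 days = July 16, 2000.

July 16, 2000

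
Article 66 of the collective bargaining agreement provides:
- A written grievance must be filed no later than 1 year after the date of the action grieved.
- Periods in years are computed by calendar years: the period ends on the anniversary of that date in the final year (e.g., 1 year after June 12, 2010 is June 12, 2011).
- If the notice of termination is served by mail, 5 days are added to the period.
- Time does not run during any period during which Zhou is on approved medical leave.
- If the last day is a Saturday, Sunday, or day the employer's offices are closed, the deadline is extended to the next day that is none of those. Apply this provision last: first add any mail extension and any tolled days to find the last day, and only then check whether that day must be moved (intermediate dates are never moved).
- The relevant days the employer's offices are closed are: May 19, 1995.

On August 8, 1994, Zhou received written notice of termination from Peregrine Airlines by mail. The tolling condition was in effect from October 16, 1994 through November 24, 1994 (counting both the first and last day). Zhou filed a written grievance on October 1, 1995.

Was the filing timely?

1 year after August 8, 1994 is August 8, 1995.
Service was by mail, adding 5 days: August 8, 1995 + 5 days = August 13, 1995.
From October 16, 1994 through November 24, 1994 inclusive is 40 days; tolling adds 40 days: August 13, 1995 + 40 days = September 22, 1995.
September 22, 1995 is a Friday and not a day the employer's offices are closed, so no extension applies.
The deadline is September 22, 1995; the filing on October 1, 1995 is after that date.

No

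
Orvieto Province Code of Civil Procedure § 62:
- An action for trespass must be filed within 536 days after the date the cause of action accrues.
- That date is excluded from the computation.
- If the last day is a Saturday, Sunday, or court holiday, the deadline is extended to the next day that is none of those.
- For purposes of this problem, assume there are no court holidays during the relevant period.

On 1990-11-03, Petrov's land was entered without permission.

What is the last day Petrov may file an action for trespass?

536 days after 1990-11-03 is April 22, 1992.
April 22, 1992 is a Wednesday and not a court holiday, so no extension applies.

April 22, 1992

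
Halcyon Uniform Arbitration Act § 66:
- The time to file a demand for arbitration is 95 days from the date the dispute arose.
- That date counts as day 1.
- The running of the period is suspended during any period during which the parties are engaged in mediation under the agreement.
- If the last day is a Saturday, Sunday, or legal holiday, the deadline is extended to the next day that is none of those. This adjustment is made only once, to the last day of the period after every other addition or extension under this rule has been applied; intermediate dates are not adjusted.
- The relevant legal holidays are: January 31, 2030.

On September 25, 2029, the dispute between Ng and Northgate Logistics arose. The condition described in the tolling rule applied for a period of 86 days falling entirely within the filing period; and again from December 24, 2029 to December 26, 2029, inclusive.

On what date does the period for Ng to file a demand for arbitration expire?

March 27, 2030

Counting September 25, 2029 as day 1, day 95 is December 28, 2029.
Tolling adds 86 days: December 28, 2029 + 86 days = March 24, 2030.
From December 24, 2029 through December 26, 2029 inclusive is 3 days; tolling adds 3 days: March 24, 2030 + 3 days = March 27, 2030.
March 27, 2030 is a Wednesday and not a legal holiday, so no extension applies.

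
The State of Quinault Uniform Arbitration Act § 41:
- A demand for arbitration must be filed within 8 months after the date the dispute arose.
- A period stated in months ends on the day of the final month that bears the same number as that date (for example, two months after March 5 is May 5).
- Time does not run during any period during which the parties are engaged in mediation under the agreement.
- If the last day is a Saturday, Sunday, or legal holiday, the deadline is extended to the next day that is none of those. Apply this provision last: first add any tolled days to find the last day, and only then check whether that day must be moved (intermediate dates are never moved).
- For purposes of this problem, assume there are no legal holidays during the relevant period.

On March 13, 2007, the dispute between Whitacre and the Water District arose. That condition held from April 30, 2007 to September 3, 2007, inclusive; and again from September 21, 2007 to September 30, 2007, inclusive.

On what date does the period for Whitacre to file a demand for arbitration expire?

March 31, 2008

8 months after March 13, 2007 is November 13, 2007.
From April 30, 2007 through September 3, 2007 inclusive is 127 days; tolling adds 127 days: November 13, 2007 + 127 days = March 19, 2008.
From September 21, 2007 through September 30, 2007 inclusive is 10 days; tolling adds 10 days: March 19, 2008 + 10 days = March 29, 2008.
March 29, 2008 is Saturday; March 30, 2008 is Sunday. The next qualifying day is March 31, 2008.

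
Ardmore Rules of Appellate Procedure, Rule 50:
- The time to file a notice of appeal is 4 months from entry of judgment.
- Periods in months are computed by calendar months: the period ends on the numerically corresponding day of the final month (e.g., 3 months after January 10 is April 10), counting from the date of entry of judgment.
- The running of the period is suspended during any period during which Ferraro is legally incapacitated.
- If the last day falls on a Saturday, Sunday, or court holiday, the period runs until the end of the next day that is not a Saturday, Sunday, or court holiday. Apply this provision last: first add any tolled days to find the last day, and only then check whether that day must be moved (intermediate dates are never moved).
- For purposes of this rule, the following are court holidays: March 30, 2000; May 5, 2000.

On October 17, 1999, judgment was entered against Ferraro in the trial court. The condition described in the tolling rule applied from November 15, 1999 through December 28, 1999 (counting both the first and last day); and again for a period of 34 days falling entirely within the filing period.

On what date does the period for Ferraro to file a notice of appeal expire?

May 8, 2000

4 months after October 17, 1999 is February 17, 2000.
From November 15, 1999 through December 28, 1999 inclusive is 44 days; tolling adds 44 days: February 17, 2000 + 44 days = April 1, 2000.
Tolling adds 34 days: April 1, 2000 + 34 days = May 5, 2000.
May 5, 2000 is a listed holiday; May 6, 2000 is Saturday; May 7, 2000 is Sunday. The next qualifying day is May 8, 2000.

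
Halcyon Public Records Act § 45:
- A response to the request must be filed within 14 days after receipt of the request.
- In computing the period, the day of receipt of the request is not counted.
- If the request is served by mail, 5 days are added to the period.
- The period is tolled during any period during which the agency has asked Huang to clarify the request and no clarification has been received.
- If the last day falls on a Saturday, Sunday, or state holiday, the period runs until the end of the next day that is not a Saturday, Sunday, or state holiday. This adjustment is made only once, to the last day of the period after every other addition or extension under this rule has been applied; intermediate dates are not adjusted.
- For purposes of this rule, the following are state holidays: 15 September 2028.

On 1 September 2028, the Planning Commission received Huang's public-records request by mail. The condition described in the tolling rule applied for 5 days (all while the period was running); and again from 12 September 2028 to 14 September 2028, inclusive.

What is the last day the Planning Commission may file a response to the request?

14 days after 1 September 2028 is September 15, 2028.
Service was by mail, adding 5 days: September 15, 2028 + 5 days = September 20, 2028.
Tolling adds 5 days: September 20, 2028 + 5 days = September 25, 2028.
From September 12, 2028 through September 14, 2028 inclusive is 3 days; tolling adds 3 days: September 25, 2028 + 3 days = September 28, 2028.
September 28, 2028 is a Thursday and not a state holiday, so no extension applies.

September 28, 2028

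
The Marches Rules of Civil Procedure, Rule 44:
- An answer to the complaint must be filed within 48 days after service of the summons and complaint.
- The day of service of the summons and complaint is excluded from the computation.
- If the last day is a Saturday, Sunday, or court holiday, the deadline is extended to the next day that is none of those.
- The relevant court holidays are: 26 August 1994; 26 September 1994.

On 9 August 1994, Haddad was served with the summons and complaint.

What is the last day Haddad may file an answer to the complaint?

48 days after 9 August 1994 is September 26, 1994.
September 26, 1994 is a listed holiday. The next qualifying day is September 27, 1994.

September 27, 1994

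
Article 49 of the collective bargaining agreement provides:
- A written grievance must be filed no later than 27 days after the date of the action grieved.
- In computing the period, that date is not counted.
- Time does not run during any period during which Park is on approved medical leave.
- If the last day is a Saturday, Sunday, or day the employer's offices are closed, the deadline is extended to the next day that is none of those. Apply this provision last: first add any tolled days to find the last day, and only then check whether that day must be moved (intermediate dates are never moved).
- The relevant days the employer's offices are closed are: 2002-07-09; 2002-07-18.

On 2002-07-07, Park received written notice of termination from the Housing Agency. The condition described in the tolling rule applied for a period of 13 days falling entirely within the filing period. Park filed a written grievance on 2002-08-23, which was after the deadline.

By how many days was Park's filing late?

27 days after 2002-07-07 is August 3, 2002.
Tolling adds 13 days: August 3, 2002 + 13 days = August 16, 2002.
August 16, 2002 is a Friday and not a day the employer's offices are closed, so no extension applies.
The deadline is August 16, 2002; from August 16, 2002 to August 23, 2002 is 7 days.

7 days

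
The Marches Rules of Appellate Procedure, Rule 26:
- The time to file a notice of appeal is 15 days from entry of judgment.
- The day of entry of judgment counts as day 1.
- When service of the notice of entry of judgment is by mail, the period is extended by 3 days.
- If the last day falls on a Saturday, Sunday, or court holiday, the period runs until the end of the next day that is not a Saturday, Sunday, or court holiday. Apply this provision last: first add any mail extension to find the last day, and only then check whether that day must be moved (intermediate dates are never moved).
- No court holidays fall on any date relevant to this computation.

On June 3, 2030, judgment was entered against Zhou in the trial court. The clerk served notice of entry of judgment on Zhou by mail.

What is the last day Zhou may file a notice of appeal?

Counting June 3, 2030 as day 1, day 15 is June 17, 2030.
Service was by mail, adding 3 days: June 17, 2030 + 3 days = June 20, 2030.
June 20, 2030 is a Thursday and not a court holiday, so no extension applies.

June 20, 2030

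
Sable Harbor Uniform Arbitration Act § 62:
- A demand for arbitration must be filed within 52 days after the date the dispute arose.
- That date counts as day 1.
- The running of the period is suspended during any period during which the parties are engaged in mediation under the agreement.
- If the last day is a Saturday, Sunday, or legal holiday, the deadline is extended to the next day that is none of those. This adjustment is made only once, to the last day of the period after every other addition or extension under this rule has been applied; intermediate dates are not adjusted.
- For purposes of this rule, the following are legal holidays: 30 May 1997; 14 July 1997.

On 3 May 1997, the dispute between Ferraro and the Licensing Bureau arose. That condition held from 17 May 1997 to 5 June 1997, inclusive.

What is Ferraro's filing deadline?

July 15, 1997

Counting 3 May 1997 as day 1, day 52 is June 23, 1997.
From May 17, 1997 through June 5, 1997 inclusive is 20 days; tolling adds 20 days: June 23, 1997 + 20 days = July 13, 1997.
July 13, 1997 is Sunday; July 14, 1997 is a listed holiday. The next qualifying day is July 15, 1997.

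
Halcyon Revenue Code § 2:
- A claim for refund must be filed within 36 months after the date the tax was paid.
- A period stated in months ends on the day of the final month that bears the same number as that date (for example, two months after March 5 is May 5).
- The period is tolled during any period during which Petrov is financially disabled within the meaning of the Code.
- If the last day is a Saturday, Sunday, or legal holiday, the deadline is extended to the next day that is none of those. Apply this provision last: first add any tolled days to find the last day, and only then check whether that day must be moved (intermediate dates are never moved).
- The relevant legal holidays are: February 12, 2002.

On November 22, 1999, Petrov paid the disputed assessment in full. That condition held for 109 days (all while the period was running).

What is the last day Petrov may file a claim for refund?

March 11, 2003

36 months after November 22, 1999 is November 22, 2002.
Tolling adds 109 days: November 22, 2002 + 109 days = March 11, 2003.
March 11, 2003 is a Tuesday and not a legal holiday, so no extension applies.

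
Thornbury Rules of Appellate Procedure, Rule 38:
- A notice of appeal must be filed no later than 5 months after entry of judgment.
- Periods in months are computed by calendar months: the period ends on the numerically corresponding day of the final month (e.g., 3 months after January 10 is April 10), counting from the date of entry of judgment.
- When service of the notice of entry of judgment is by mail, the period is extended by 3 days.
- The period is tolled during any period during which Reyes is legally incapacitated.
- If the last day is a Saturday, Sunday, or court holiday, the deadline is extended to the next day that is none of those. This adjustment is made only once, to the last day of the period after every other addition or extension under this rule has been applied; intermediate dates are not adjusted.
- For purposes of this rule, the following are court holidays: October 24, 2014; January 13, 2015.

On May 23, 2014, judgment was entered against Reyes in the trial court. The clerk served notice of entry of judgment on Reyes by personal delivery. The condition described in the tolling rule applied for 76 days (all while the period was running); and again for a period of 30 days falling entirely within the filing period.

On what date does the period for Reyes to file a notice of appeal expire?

February 6, 2015

5 months after May 23, 2014 is October 23, 2014.
Service was not by mail, so no mail extension applies.
Tolling adds 76 days: October 23, 2014 + 76 days = January 7, 2015.
Tolling adds 30 days: January 7, 2015 + 30 days = February 6, 2015.
February 6, 2015 is a Friday and not a court holiday, so no extension applies.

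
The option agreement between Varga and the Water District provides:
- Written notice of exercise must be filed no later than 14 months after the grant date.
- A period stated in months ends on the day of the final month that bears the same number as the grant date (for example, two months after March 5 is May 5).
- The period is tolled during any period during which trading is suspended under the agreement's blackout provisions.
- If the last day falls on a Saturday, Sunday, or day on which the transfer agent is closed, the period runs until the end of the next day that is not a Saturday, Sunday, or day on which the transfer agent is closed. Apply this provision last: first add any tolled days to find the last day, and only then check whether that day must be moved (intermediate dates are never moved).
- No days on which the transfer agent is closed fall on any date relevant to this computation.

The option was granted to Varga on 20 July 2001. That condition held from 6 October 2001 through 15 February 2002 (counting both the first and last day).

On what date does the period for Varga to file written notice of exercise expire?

14 months after 20 July 2001 is September 20, 2002.
From October 6, 2001 through February 15, 2002 inclusive is 133 days; tolling adds 133 days: September 20, 2002 + 133 days = January 31, 2003.
January 31, 2003 is a Friday and not a day on which the transfer agent is closed, so no extension applies.

January 31, 2003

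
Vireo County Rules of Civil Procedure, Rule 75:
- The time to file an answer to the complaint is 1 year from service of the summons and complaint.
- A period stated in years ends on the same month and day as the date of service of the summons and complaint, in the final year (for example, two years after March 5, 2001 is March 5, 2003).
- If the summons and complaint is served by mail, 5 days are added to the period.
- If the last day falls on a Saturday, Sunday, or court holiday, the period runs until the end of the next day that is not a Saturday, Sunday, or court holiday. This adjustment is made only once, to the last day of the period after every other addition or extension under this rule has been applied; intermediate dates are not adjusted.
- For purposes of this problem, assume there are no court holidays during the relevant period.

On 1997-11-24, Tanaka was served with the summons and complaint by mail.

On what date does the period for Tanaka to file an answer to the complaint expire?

November 30, 1998

1 year after 1997-11-24 is November 24, 1998.
Service was by mail, adding 5 days: November 24, 1998 + 5 days = November 29, 1998.
November 29, 1998 is Sunday. The next qualifying day is November 30, 1998.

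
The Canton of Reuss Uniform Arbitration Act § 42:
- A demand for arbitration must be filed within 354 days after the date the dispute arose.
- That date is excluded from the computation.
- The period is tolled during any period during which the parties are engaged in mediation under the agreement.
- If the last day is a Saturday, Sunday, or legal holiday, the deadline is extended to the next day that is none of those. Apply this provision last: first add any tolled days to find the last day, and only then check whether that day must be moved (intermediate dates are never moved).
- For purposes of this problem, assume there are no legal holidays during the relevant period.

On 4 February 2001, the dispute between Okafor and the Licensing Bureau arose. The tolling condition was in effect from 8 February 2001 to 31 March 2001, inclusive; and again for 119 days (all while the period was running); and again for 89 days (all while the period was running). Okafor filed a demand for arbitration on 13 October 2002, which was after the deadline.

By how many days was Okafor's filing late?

2 days

354 days after 4 February 2001 is January 24, 2002.
From February 8, 2001 through March 31, 2001 inclusive is 52 days; tolling adds 52 days: January 24, 2002 + 52 days = March 17, 2002.
Tolling adds 119 days: March 17, 2002 + 119 days = July 14, 2002.
Tolling adds 89 days: July 14, 2002 + 89 days = October 11, 2002.
October 11, 2002 is a Friday and not a legal holiday, so no extension applies.
The deadline is October 11, 2002; from October 11, 2002 to October 13, 2002 is 2 days.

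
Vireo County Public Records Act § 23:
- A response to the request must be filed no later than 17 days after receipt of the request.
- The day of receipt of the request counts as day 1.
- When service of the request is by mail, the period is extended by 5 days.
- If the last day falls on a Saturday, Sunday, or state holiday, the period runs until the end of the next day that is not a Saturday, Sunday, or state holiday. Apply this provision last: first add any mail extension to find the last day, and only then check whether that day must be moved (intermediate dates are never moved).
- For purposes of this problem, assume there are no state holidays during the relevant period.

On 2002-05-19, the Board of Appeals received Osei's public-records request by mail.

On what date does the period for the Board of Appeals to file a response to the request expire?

Counting 2002-05-19 as day 1, day 17 is June 4, 2002.
Service was by mail, adding 5 days: June 4, 2002 + 5 days = June 9, 2002.
June 9, 2002 is Sunday. The next qualifying day is June 10, 2002.

June 10, 2002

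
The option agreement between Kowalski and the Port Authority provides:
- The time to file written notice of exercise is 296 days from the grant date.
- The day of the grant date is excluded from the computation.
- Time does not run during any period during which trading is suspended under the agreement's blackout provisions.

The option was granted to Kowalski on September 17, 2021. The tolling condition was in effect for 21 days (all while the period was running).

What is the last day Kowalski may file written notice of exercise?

296 days after September 17, 2021 is July 10, 2022.
Tolling adds 21 days: July 10, 2022 + 21 days = July 31, 2022.

July 31, 2022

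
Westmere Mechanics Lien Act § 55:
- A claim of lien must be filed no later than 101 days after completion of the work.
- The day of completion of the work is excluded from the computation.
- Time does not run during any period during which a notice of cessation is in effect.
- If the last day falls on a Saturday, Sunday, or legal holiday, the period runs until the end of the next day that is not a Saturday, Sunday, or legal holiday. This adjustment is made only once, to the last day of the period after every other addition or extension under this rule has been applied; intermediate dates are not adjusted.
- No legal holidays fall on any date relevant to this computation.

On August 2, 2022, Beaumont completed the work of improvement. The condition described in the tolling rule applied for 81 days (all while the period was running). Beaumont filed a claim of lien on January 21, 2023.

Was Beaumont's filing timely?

Yes

101 days after August 2, 2022 is November 11, 2022.
Tolling adds 81 days: November 11, 2022 + 81 days = January 31, 2023.
January 31, 2023 is a Tuesday and not a legal holiday, so no extension applies.
The deadline is January 31, 2023; the filing on January 21, 2023 is on or before that date.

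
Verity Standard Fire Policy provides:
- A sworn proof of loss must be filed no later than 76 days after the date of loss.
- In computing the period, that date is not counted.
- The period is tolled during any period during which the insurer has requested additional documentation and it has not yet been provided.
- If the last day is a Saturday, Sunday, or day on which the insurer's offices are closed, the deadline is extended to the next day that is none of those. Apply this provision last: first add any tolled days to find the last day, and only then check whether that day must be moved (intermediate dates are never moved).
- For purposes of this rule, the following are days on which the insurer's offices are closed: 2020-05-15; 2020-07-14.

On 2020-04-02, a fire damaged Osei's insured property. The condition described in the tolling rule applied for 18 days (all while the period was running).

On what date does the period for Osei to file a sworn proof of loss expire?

July 6, 2020

76 days after 2020-04-02 is June 17, 2020.
Tolling adds 18 days: June 17, 2020 + 18 days = July 5, 2020.
July 5, 2020 is Sunday. The next qualifying day is July 6, 2020.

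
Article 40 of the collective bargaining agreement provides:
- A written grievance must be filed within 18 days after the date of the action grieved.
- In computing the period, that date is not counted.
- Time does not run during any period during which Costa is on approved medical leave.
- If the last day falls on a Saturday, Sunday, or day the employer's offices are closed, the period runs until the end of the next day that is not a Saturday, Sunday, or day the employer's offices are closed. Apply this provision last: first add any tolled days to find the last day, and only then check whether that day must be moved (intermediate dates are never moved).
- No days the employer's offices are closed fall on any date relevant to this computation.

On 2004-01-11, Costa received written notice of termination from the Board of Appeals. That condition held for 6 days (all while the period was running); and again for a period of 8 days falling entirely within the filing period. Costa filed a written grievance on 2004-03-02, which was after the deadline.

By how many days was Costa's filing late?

19 days

18 days after 2004-01-11 is January 29, 2004.
Tolling adds 6 days: January 29, 2004 + 6 days = February 4, 2004.
Tolling adds 8 days: February 4, 2004 + 8 days = February 12, 2004.
February 12, 2004 is a Thursday and not a day the employer's offices are closed, so no extension applies.
The deadline is February 12, 2004; from February 12, 2004 to March 2, 2004 is 19 days.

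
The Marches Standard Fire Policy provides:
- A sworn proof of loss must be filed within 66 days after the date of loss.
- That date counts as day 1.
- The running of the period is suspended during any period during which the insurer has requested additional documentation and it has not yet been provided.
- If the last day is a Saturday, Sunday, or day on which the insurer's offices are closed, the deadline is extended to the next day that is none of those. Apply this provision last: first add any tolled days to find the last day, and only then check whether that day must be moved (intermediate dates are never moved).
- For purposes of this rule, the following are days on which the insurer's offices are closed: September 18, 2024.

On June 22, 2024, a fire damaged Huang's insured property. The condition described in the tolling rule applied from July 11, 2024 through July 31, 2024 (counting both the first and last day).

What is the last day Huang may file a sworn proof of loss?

Counting June 22, 2024 as day 1, day 66 is August 26, 2024.
From July 11, 2024 through July 31, 2024 inclusive is 21 days; tolling adds 21 days: August 26, 2024 + 21 days = September 16, 2024.
September 16, 2024 is a Monday and not a day on which the insurer's offices are closed, so no extension applies.

September 16, 2024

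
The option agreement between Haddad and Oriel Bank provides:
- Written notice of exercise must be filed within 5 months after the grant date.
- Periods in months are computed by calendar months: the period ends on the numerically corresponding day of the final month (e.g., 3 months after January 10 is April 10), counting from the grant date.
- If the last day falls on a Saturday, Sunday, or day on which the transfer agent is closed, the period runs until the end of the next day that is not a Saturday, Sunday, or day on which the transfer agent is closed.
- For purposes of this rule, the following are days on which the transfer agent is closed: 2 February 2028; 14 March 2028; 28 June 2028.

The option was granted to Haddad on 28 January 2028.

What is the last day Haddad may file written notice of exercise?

June 29, 2028

5 months after 28 January 2028 is June 28, 2028.
June 28, 2028 is a listed holiday. The next qualifying day is June 29, 2028.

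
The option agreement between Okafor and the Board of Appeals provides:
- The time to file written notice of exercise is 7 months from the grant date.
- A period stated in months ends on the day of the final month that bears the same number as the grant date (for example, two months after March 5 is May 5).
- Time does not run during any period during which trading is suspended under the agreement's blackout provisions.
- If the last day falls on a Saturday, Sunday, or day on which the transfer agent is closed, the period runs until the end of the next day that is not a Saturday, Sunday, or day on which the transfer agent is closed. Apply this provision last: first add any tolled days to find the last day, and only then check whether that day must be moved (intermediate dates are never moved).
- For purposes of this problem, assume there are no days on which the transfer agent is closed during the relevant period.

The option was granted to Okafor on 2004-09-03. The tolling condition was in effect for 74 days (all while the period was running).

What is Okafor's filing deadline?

June 16, 2005

7 months after 2004-09-03 is April 3, 2005.
Tolling adds 74 days: April 3, 2005 + 74 days = June 16, 2005.
June 16, 2005 is a Thursday and not a day on which the transfer agent is closed, so no extension applies.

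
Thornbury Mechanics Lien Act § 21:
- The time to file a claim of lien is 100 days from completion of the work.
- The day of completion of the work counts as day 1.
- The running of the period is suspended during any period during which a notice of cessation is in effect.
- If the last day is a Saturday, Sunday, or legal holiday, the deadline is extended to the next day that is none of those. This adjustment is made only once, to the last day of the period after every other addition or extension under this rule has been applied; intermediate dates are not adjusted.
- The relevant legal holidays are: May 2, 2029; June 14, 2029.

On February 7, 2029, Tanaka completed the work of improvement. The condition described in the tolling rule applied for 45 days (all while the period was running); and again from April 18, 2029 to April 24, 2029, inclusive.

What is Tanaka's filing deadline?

Counting February 7, 2029 as day 1, day 100 is May 17, 2029.
Tolling adds 45 days: May 17, 2029 + 45 days = July 1, 2029.
From April 18, 2029 through April 24, 2029 inclusive is 7 days; tolling adds 7 days: July 1, 2029 + 7 days = July 8, 2029.
July 8, 2029 is Sunday. The next qualifying day is July 9, 2029.

July 9, 2029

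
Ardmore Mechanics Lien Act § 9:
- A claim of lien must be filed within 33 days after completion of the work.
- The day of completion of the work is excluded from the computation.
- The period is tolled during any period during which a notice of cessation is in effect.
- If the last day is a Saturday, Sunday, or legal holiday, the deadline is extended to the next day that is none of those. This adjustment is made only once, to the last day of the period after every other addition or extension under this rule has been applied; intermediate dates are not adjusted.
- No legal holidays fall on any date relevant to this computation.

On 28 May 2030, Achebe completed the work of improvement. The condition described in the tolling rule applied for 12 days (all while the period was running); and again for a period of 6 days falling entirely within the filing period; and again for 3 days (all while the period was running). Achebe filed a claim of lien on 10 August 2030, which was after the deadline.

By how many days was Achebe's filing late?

19 days

33 days after 28 May 2030 is June 30, 2030.
Tolling adds 12 days: June 30, 2030 + 12 days = July 12, 2030.
Tolling adds 6 days: July 12, 2030 + 6 days = July 18, 2030.
Tolling adds 3 days: July 18, 2030 + 3 days = July 21, 2030.
July 21, 2030 is Sunday. The next qualifying day is July 22, 2030.
The deadline is July 22, 2030; from July 22, 2030 to August 10, 2030 is 19 days.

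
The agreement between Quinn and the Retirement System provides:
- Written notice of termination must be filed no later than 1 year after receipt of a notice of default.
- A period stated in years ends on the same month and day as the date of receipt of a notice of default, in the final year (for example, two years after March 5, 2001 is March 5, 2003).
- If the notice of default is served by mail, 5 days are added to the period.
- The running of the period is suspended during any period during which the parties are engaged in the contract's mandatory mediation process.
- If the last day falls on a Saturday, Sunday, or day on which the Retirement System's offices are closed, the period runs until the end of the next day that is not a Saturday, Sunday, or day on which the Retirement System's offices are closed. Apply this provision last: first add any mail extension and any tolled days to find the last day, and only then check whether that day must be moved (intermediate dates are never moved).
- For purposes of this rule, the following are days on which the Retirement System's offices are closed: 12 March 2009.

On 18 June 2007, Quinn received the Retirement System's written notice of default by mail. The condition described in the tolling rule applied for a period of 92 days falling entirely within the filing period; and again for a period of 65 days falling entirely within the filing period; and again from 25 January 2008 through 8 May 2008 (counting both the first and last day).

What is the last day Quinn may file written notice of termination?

March 13, 2009

1 year after 18 June 2007 is June 18, 2008.
Service was by mail, adding 5 days: June 18, 2008 + 5 days = June 23, 2008.
Tolling adds 92 days: June 23, 2008 + 92 days = September 23, 2008.
Tolling adds 65 days: September 23, 2008 + 65 days = November 27, 2008.
From January 25, 2008 through May 8, 2008 inclusive is 105 days; tolling adds 105 days: November 27, 2008 + 105 days = March 12, 2009.
March 12, 2009 is a listed holiday. The next qualifying day is March 13, 2009.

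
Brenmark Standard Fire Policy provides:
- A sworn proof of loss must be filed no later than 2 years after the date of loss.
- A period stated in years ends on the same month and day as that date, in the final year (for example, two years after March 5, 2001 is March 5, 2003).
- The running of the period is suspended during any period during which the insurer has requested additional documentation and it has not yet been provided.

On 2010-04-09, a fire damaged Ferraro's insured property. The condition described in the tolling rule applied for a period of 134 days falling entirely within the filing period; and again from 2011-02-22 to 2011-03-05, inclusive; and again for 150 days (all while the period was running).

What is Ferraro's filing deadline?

2 years after 2010-04-09 is April 9, 2012.
Tolling adds 134 days: April 9, 2012 + 134 days = August 21, 2012.
From February 22, 2011 through March 5, 2011 inclusive is 12 days; tolling adds 12 days: August 21, 2012 + 12 days = September 2, 2012.
Tolling adds 150 days: September 2, 2012 + 150 days = January 30, 2013.

January 30, 2013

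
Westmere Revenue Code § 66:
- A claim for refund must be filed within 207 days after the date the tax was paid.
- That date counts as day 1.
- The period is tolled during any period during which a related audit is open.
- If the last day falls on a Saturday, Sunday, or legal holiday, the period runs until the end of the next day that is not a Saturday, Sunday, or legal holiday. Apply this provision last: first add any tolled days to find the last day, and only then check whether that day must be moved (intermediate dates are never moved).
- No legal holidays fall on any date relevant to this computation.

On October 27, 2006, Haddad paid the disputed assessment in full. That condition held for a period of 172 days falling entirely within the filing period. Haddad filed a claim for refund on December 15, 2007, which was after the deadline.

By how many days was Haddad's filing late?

36 days

Counting October 27, 2006 as day 1, day 207 is May 21, 2007.
Tolling adds 172 days: May 21, 2007 + 172 days = November 9, 2007.
November 9, 2007 is a Friday and not a legal holiday, so no extension applies.
The deadline is November 9, 2007; from November 9, 2007 to December 15, 2007 is 36 days.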